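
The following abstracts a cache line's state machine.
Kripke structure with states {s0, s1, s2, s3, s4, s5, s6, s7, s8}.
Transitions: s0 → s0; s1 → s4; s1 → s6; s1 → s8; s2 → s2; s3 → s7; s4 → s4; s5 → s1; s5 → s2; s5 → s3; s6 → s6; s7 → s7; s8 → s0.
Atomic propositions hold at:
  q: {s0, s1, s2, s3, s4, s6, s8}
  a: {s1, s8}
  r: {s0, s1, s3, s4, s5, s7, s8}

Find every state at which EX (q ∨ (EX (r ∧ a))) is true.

{s0, s1, s2, s4, s5, s6, s8}

Sat(r ∧ a) = {s1, s8}
Sat(EX (r ∧ a)) = {s : some successor in {s1, s8}} = {s1, s5}
Sat(q ∨ (EX (r ∧ a))) = {s0, s1, s2, s3, s4, s5, s6, s8}
Sat(EX (q ∨ (EX (r ∧ a)))) = {s : some successor in {s0, s1, s2, s3, s4, s5, s6, s8}} = {s0, s1, s2, s4, s5, s6, s8}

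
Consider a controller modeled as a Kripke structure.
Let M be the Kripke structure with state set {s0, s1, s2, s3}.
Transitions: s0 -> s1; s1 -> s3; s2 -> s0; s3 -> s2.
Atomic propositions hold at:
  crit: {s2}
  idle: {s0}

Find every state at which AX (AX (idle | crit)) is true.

Sat(idle | crit) = {s0, s2}
Sat(AX (idle | crit)) = {s : every successor in {s0, s2}} = {s2, s3}
Sat(AX (AX (idle | crit))) = {s : every successor in {s2, s3}} = {s1, s3}

{s1, s3}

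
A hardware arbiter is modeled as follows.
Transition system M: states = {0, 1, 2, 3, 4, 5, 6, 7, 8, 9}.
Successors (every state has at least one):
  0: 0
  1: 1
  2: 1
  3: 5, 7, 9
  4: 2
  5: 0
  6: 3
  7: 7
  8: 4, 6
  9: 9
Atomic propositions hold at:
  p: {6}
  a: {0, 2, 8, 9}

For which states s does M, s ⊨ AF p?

{6}

AF p: least fixpoint, start Z0 = {6}, add states with every successor in Z. Already a fixed point.
Sat(AF p) = {6}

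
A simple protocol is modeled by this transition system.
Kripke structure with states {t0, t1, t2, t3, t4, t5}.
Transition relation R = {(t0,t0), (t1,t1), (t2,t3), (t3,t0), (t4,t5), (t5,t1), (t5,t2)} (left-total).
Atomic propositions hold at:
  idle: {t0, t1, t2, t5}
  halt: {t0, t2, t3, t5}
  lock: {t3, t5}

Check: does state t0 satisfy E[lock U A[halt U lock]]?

A[halt U lock]: least fixpoint, start Z0 = Sat(lock) = {t3, t5}, add states in Sat(halt) with every successor in Z. Z1 = {t2, t3, t5}; fixed.
Sat(A[halt U lock]) = {t2, t3, t5}
E[lock U A[halt U lock]]: least fixpoint, start Z0 = Sat(A[halt U lock]) = {t2, t3, t5}, add states in Sat(lock) with some successor in Z. Already a fixed point.
Sat(E[lock U A[halt U lock]]) = {t2, t3, t5}
t0 ∉ Sat(E[lock U A[halt U lock]]) = {t2, t3, t5}, so the formula does not hold at t0.

No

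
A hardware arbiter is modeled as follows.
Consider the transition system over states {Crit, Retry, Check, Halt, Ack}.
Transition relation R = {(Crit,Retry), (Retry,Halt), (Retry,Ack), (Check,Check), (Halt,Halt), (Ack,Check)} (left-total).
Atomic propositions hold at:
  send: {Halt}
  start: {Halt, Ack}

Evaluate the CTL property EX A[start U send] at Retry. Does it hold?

A[start U send]: least fixpoint, start Z0 = Sat(send) = {Halt}, add states in Sat(start) with every successor in Z. Already a fixed point.
Sat(A[start U send]) = {Halt}
Sat(EX A[start U send]) = {s : some successor in {Halt}} = {Retry, Halt}
Retry ∈ Sat(EX A[start U send]) = {Retry, Halt}, so the formula holds at Retry.

Yes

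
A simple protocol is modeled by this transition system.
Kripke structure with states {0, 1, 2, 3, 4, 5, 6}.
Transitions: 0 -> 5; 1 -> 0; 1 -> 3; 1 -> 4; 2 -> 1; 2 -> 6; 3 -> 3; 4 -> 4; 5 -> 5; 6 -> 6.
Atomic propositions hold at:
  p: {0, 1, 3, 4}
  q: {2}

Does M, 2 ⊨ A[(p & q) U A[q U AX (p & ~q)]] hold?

No

Sat(p & q) = ∅
Sat(~q) = {0, 1, 3, 4, 5, 6}
Sat(p & ~q) = {0, 1, 3, 4}
Sat(AX (p & ~q)) = {s : every successor in {0, 1, 3, 4}} = {1, 3, 4}
A[q U AX (p & ~q)]: least fixpoint, start Z0 = Sat(AX (p & ~q)) = {1, 3, 4}, add states in Sat(q) with every successor in Z. Already a fixed point.
Sat(A[q U AX (p & ~q)]) = {1, 3, 4}
A[(p & q) U A[q U AX (p & ~q)]]: least fixpoint, start Z0 = Sat(A[q U AX (p & ~q)]) = {1, 3, 4}, add states in Sat(p & q) with every successor in Z. Already a fixed point.
Sat(A[(p & q) U A[q U AX (p & ~q)]]) = {1, 3, 4}
2 ∉ Sat(A[(p & q) U A[q U AX (p & ~q)]]) = {1, 3, 4}, so the formula does not hold at 2.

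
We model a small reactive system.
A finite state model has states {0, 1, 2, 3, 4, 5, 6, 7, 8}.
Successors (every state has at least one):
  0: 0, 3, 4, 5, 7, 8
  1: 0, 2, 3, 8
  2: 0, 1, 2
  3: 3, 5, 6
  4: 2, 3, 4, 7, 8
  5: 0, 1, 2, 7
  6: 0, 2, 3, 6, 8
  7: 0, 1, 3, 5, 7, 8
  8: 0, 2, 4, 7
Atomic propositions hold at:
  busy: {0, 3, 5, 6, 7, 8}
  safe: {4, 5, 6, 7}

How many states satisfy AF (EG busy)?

6

EG busy: greatest fixpoint, start Z0 = {0, 3, 5, 6, 7, 8}, keep only states in Sat with some successor in Z. Already a fixed point.
Sat(EG busy) = {0, 3, 5, 6, 7, 8}
AF (EG busy): least fixpoint, start Z0 = {0, 3, 5, 6, 7, 8}, add states with every successor in Z. Already a fixed point.
Sat(AF (EG busy)) = {0, 3, 5, 6, 7, 8}
|Sat(AF (EG busy))| = |{0, 3, 5, 6, 7, 8}| = 6.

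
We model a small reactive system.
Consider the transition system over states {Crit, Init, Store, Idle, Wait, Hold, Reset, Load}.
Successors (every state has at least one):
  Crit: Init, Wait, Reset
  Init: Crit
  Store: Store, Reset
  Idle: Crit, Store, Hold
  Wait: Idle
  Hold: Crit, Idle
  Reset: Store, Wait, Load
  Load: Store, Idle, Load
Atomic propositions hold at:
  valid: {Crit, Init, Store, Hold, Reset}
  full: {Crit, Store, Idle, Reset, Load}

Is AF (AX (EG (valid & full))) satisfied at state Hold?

Sat(valid & full) = {Crit, Store, Reset}
EG (valid & full): greatest fixpoint, start Z0 = {Crit, Store, Reset}, keep only states in Sat with some successor in Z. Already a fixed point.
Sat(EG (valid & full)) = {Crit, Store, Reset}
Sat(AX (EG (valid & full))) = {s : every successor in {Crit, Store, Reset}} = {Init, Store}
AF (AX (EG (valid & full))): least fixpoint, start Z0 = {Init, Store}, add states with every successor in Z. Already a fixed point.
Sat(AF (AX (EG (valid & full)))) = {Init, Store}
Hold ∉ Sat(AF (AX (EG (valid & full)))) = {Init, Store}, so the formula does not hold at Hold.

No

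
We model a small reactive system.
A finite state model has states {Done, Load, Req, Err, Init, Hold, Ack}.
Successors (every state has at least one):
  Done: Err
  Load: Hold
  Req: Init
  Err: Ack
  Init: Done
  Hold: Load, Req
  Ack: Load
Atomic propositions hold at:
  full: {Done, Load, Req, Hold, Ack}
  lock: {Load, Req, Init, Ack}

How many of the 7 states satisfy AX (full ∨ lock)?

6

Sat(full ∨ lock) = {Done, Load, Req, Init, Hold, Ack}
Sat(AX (full ∨ lock)) = {s : every successor in {Done, Load, Req, Init, Hold, Ack}} = {Load, Req, Err, Init, Hold, Ack}
|Sat(AX (full ∨ lock))| = |{Load, Req, Err, Init, Hold, Ack}| = 6.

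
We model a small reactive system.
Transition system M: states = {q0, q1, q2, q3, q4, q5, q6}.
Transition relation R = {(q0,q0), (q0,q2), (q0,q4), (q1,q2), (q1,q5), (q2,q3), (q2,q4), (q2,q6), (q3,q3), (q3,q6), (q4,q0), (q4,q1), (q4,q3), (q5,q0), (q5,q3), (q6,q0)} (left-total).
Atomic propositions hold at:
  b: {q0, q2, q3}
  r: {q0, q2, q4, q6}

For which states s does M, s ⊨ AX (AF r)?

AF r: least fixpoint, start Z0 = {q0, q2, q4, q6}, add states with every successor in Z. Already a fixed point.
Sat(AF r) = {q0, q2, q4, q6}
Sat(AX (AF r)) = {s : every successor in {q0, q2, q4, q6}} = {q0, q6}

{q0, q6}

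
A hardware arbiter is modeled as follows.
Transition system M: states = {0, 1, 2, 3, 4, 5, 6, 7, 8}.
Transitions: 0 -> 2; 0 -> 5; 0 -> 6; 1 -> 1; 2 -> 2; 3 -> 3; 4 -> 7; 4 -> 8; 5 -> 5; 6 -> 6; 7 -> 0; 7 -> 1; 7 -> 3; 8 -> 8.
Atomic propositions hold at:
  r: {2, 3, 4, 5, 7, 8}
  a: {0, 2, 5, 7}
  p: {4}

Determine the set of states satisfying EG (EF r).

EF r: least fixpoint, start Z0 = {2, 3, 4, 5, 7, 8}, add states with some successor in Z. Z1 = {0, 2, 3, 4, 5, 7, 8}; fixed.
Sat(EF r) = {0, 2, 3, 4, 5, 7, 8}
EG (EF r): greatest fixpoint, start Z0 = {0, 2, 3, 4, 5, 7, 8}, keep only states in Sat with some successor in Z. Already a fixed point.
Sat(EG (EF r)) = {0, 2, 3, 4, 5, 7, 8}

{0, 2, 3, 4, 5, 7, 8}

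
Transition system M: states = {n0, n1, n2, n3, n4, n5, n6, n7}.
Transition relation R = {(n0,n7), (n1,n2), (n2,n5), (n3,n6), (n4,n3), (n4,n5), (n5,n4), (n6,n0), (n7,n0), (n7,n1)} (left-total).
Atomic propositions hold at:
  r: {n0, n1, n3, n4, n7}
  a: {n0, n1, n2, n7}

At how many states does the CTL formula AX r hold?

Sat(AX r) = {s : every successor in {n0, n1, n3, n4, n7}} = {n0, n5, n6, n7}
|Sat(AX r)| = |{n0, n5, n6, n7}| = 4.

4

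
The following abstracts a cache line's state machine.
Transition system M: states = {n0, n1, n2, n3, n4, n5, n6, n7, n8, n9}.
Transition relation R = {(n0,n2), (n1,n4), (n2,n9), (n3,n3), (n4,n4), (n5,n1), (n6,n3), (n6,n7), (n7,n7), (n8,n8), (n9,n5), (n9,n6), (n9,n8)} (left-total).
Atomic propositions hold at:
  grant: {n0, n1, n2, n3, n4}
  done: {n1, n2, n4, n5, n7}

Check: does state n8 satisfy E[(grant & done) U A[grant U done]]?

Sat(grant & done) = {n1, n2, n4}
A[grant U done]: least fixpoint, start Z0 = Sat(done) = {n1, n2, n4, n5, n7}, add states in Sat(grant) with every successor in Z. Z1 = {n0, n1, n2, n4, n5, n7}; fixed.
Sat(A[grant U done]) = {n0, n1, n2, n4, n5, n7}
E[(grant & done) U A[grant U done]]: least fixpoint, start Z0 = Sat(A[grant U done]) = {n0, n1, n2, n4, n5, n7}, add states in Sat(grant & done) with some successor in Z. Already a fixed point.
Sat(E[(grant & done) U A[grant U done]]) = {n0, n1, n2, n4, n5, n7}
n8 ∉ Sat(E[(grant & done) U A[grant U done]]) = {n0, n1, n2, n4, n5, n7}, so the formula does not hold at n8.

No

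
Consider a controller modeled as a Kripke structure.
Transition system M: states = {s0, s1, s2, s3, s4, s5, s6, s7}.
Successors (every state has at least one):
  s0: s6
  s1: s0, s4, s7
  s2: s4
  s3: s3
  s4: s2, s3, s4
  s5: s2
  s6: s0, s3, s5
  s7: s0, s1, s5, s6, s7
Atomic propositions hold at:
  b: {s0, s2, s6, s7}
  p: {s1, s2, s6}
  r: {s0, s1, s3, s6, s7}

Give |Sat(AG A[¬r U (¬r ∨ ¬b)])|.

Sat(¬r) = {s2, s4, s5}
Sat(¬b) = {s1, s3, s4, s5}
Sat(¬r ∨ ¬b) = {s1, s2, s3, s4, s5}
A[¬r U (¬r ∨ ¬b)]: least fixpoint, start Z0 = Sat((¬r ∨ ¬b)) = {s1, s2, s3, s4, s5}, add states in Sat(¬r) with every successor in Z. Already a fixed point.
Sat(A[¬r U (¬r ∨ ¬b)]) = {s1, s2, s3, s4, s5}
AG A[¬r U (¬r ∨ ¬b)]: greatest fixpoint, start Z0 = {s1, s2, s3, s4, s5}, keep only states in Sat with every successor in Z. Z1 = {s2, s3, s4, s5}; fixed.
Sat(AG A[¬r U (¬r ∨ ¬b)]) = {s2, s3, s4, s5}
|Sat(AG A[¬r U (¬r ∨ ¬b)])| = |{s2, s3, s4, s5}| = 4.

4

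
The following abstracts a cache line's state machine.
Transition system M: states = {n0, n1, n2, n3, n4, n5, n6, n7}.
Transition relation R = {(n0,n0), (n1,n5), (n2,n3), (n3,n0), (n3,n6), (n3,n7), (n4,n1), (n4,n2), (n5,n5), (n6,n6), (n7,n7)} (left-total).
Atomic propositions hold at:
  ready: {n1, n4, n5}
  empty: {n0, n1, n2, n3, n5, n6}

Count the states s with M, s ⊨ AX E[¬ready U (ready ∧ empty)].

Sat(¬ready) = {n0, n2, n3, n6, n7}
Sat(ready ∧ empty) = {n1, n5}
E[¬ready U (ready ∧ empty)]: least fixpoint, start Z0 = Sat((ready ∧ empty)) = {n1, n5}, add states in Sat(¬ready) with some successor in Z. Already a fixed point.
Sat(E[¬ready U (ready ∧ empty)]) = {n1, n5}
Sat(AX E[¬ready U (ready ∧ empty)]) = {s : every successor in {n1, n5}} = {n1, n5}
|Sat(AX E[¬ready U (ready ∧ empty)])| = |{n1, n5}| = 2.

2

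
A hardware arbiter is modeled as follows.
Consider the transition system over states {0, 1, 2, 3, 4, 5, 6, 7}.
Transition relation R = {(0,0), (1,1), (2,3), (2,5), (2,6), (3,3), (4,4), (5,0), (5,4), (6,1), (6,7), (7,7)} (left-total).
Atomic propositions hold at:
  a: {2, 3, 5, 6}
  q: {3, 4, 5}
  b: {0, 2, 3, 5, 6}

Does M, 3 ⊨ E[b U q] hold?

E[b U q]: least fixpoint, start Z0 = Sat(q) = {3, 4, 5}, add states in Sat(b) with some successor in Z. Z1 = {2, 3, 4, 5}; fixed.
Sat(E[b U q]) = {2, 3, 4, 5}
3 ∈ Sat(E[b U q]) = {2, 3, 4, 5}, so the formula holds at 3.

Yes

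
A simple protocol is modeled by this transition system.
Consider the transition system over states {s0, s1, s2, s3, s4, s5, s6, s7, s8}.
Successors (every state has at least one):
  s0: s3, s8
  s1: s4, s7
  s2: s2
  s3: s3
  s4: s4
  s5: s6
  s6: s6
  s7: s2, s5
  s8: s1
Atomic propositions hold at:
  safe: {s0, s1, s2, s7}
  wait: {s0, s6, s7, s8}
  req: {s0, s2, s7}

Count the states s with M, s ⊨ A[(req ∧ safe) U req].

3

Sat(req ∧ safe) = {s0, s2, s7}
A[(req ∧ safe) U req]: least fixpoint, start Z0 = Sat(req) = {s0, s2, s7}, add states in Sat(req ∧ safe) with every successor in Z. Already a fixed point.
Sat(A[(req ∧ safe) U req]) = {s0, s2, s7}
|Sat(A[(req ∧ safe) U req])| = |{s0, s2, s7}| = 3.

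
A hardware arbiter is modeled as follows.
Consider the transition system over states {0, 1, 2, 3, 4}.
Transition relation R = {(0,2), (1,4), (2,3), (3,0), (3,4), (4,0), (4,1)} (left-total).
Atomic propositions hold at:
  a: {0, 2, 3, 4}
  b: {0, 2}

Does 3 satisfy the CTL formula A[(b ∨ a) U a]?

Yes

Sat(b ∨ a) = {0, 2, 3, 4}
A[(b ∨ a) U a]: least fixpoint, start Z0 = Sat(a) = {0, 2, 3, 4}, add states in Sat(b ∨ a) with every successor in Z. Already a fixed point.
Sat(A[(b ∨ a) U a]) = {0, 2, 3, 4}
3 ∈ Sat(A[(b ∨ a) U a]) = {0, 2, 3, 4}, so the formula holds at 3.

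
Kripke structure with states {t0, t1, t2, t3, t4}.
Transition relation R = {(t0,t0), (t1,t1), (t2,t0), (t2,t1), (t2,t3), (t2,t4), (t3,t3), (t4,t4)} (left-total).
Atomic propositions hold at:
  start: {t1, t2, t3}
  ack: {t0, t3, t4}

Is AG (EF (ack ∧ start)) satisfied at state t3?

Yes

Sat(ack ∧ start) = {t3}
EF (ack ∧ start): least fixpoint, start Z0 = {t3}, add states with some successor in Z. Z1 = {t2, t3}; fixed.
Sat(EF (ack ∧ start)) = {t2, t3}
AG (EF (ack ∧ start)): greatest fixpoint, start Z0 = {t2, t3}, keep only states in Sat with every successor in Z. Z1 = {t3}; fixed.
Sat(AG (EF (ack ∧ start))) = {t3}
t3 ∈ Sat(AG (EF (ack ∧ start))) = {t3}, so the formula holds at t3.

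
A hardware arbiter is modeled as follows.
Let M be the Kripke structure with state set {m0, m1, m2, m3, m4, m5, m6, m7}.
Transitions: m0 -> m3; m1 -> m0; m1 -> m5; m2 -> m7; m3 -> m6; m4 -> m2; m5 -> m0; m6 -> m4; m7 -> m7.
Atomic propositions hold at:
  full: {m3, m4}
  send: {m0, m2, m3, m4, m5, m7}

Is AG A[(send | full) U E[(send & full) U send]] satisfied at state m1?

Sat(send | full) = {m0, m2, m3, m4, m5, m7}
Sat(send & full) = {m3, m4}
E[(send & full) U send]: least fixpoint, start Z0 = Sat(send) = {m0, m2, m3, m4, m5, m7}, add states in Sat(send & full) with some successor in Z. Already a fixed point.
Sat(E[(send & full) U send]) = {m0, m2, m3, m4, m5, m7}
A[(send | full) U E[(send & full) U send]]: least fixpoint, start Z0 = Sat(E[(send & full) U send]) = {m0, m2, m3, m4, m5, m7}, add states in Sat(send | full) with every successor in Z. Already a fixed point.
Sat(A[(send | full) U E[(send & full) U send]]) = {m0, m2, m3, m4, m5, m7}
AG A[(send | full) U E[(send & full) U send]]: greatest fixpoint, start Z0 = {m0, m2, m3, m4, m5, m7}, keep only states in Sat with every successor in Z. Z1 = {m0, m2, m4, m5, m7}; Z2 = {m2, m4, m5, m7}; Z3 = {m2, m4, m7}; fixed.
Sat(AG A[(send | full) U E[(send & full) U send]]) = {m2, m4, m7}
m1 ∉ Sat(AG A[(send | full) U E[(send & full) U send]]) = {m2, m4, m7}, so the formula does not hold at m1.

No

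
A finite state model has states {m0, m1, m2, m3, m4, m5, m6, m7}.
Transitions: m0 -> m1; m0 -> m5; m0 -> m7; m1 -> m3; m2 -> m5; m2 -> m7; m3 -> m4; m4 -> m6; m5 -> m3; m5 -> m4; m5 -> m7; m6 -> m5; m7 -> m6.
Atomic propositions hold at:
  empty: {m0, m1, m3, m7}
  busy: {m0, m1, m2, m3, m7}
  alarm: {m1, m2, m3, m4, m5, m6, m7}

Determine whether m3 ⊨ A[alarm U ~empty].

Sat(~empty) = {m2, m4, m5, m6}
A[alarm U ~empty]: least fixpoint, start Z0 = Sat(~empty) = {m2, m4, m5, m6}, add states in Sat(alarm) with every successor in Z. Z1 = {m2, m3, m4, m5, m6, m7}; Z2 = {m1, m2, m3, m4, m5, m6, m7}; fixed.
Sat(A[alarm U ~empty]) = {m1, m2, m3, m4, m5, m6, m7}
m3 ∈ Sat(A[alarm U ~empty]) = {m1, m2, m3, m4, m5, m6, m7}, so the formula holds at m3.

Yes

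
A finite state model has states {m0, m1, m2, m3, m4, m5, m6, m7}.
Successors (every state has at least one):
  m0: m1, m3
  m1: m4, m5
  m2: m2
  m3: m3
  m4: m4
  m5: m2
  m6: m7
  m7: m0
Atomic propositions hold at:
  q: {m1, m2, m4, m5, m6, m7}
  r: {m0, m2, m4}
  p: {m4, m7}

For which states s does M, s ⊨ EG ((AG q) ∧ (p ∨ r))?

AG q: greatest fixpoint, start Z0 = {m1, m2, m4, m5, m6, m7}, keep only states in Sat with every successor in Z. Z1 = {m1, m2, m4, m5, m6}; Z2 = {m1, m2, m4, m5}; fixed.
Sat(AG q) = {m1, m2, m4, m5}
Sat(p ∨ r) = {m0, m2, m4, m7}
Sat((AG q) ∧ (p ∨ r)) = {m2, m4}
EG ((AG q) ∧ (p ∨ r)): greatest fixpoint, start Z0 = {m2, m4}, keep only states in Sat with some successor in Z. Already a fixed point.
Sat(EG ((AG q) ∧ (p ∨ r))) = {m2, m4}

{m2, m4}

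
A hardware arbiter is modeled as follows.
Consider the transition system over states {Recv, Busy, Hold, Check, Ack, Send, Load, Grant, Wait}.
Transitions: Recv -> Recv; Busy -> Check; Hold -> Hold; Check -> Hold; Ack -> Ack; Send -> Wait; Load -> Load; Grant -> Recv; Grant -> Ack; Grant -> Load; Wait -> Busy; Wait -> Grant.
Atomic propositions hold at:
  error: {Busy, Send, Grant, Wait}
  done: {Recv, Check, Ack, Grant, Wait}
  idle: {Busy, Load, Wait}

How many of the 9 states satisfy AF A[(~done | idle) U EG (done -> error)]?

Sat(~done) = {Busy, Hold, Send, Load}
Sat(~done | idle) = {Busy, Hold, Send, Load, Wait}
Sat(done -> error) = {Busy, Hold, Send, Load, Grant, Wait}
EG (done -> error): greatest fixpoint, start Z0 = {Busy, Hold, Send, Load, Grant, Wait}, keep only states in Sat with some successor in Z. Z1 = {Hold, Send, Load, Grant, Wait}; fixed.
Sat(EG (done -> error)) = {Hold, Send, Load, Grant, Wait}
A[(~done | idle) U EG (done -> error)]: least fixpoint, start Z0 = Sat(EG (done -> error)) = {Hold, Send, Load, Grant, Wait}, add states in Sat(~done | idle) with every successor in Z. Already a fixed point.
Sat(A[(~done | idle) U EG (done -> error)]) = {Hold, Send, Load, Grant, Wait}
AF A[(~done | idle) U EG (done -> error)]: least fixpoint, start Z0 = {Hold, Send, Load, Grant, Wait}, add states with every successor in Z. Z1 = {Hold, Check, Send, Load, Grant, Wait}; Z2 = {Busy, Hold, Check, Send, Load, Grant, Wait}; fixed.
Sat(AF A[(~done | idle) U EG (done -> error)]) = {Busy, Hold, Check, Send, Load, Grant, Wait}
|Sat(AF A[(~done | idle) U EG (done -> error)])| = |{Busy, Hold, Check, Send, Load, Grant, Wait}| = 7.

7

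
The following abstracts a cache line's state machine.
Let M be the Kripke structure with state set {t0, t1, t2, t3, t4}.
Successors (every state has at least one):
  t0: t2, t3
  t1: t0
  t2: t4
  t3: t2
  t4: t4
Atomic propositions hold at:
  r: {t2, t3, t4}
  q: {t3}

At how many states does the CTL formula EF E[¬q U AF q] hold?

3

Sat(¬q) = {t0, t1, t2, t4}
AF q: least fixpoint, start Z0 = {t3}, add states with every successor in Z. Already a fixed point.
Sat(AF q) = {t3}
E[¬q U AF q]: least fixpoint, start Z0 = Sat(AF q) = {t3}, add states in Sat(¬q) with some successor in Z. Z1 = {t0, t3}; Z2 = {t0, t1, t3}; fixed.
Sat(E[¬q U AF q]) = {t0, t1, t3}
EF E[¬q U AF q]: least fixpoint, start Z0 = {t0, t1, t3}, add states with some successor in Z. Already a fixed point.
Sat(EF E[¬q U AF q]) = {t0, t1, t3}
|Sat(EF E[¬q U AF q])| = |{t0, t1, t3}| = 3.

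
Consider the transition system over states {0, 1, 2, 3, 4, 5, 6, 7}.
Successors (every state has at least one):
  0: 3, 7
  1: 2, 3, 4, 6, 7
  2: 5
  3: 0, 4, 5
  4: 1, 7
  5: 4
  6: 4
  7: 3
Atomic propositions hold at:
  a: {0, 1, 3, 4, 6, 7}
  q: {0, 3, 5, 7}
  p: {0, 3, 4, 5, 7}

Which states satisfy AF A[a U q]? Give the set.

A[a U q]: least fixpoint, start Z0 = Sat(q) = {0, 3, 5, 7}, add states in Sat(a) with every successor in Z. Already a fixed point.
Sat(A[a U q]) = {0, 3, 5, 7}
AF A[a U q]: least fixpoint, start Z0 = {0, 3, 5, 7}, add states with every successor in Z. Z1 = {0, 2, 3, 5, 7}; fixed.
Sat(AF A[a U q]) = {0, 2, 3, 5, 7}

{0, 2, 3, 5, 7}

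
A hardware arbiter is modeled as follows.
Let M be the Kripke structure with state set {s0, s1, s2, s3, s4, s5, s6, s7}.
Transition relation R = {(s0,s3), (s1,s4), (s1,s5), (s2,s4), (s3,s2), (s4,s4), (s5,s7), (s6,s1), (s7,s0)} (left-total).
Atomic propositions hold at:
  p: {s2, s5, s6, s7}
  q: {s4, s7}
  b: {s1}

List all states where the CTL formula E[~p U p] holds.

Sat(~p) = {s0, s1, s3, s4}
E[~p U p]: least fixpoint, start Z0 = Sat(p) = {s2, s5, s6, s7}, add states in Sat(~p) with some successor in Z. Z1 = {s1, s2, s3, s5, s6, s7}; Z2 = {s0, s1, s2, s3, s5, s6, s7}; fixed.
Sat(E[~p U p]) = {s0, s1, s2, s3, s5, s6, s7}

{s0, s1, s2, s3, s5, s6, s7}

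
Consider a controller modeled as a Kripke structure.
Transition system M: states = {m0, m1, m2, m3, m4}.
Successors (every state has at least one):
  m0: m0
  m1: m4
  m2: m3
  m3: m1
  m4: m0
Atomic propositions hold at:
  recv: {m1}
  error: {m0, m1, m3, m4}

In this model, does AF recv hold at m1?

AF recv: least fixpoint, start Z0 = {m1}, add states with every successor in Z. Z1 = {m1, m3}; Z2 = {m1, m2, m3}; fixed.
Sat(AF recv) = {m1, m2, m3}
m1 ∈ Sat(AF recv) = {m1, m2, m3}, so the formula holds at m1.

Yes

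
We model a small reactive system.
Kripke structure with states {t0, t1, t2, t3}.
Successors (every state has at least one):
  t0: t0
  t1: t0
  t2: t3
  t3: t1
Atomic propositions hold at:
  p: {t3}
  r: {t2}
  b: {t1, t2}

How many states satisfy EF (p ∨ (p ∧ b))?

2

Sat(p ∧ b) = ∅
Sat(p ∨ (p ∧ b)) = {t3}
EF (p ∨ (p ∧ b)): least fixpoint, start Z0 = {t3}, add states with some successor in Z. Z1 = {t2, t3}; fixed.
Sat(EF (p ∨ (p ∧ b))) = {t2, t3}
|Sat(EF (p ∨ (p ∧ b)))| = |{t2, t3}| = 2.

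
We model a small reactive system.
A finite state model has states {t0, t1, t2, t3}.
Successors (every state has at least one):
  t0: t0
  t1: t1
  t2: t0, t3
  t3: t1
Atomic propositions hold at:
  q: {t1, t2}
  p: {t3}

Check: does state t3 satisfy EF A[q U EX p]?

Sat(EX p) = {s : some successor in {t3}} = {t2}
A[q U EX p]: least fixpoint, start Z0 = Sat(EX p) = {t2}, add states in Sat(q) with every successor in Z. Already a fixed point.
Sat(A[q U EX p]) = {t2}
EF A[q U EX p]: least fixpoint, start Z0 = {t2}, add states with some successor in Z. Already a fixed point.
Sat(EF A[q U EX p]) = {t2}
t3 ∉ Sat(EF A[q U EX p]) = {t2}, so the formula does not hold at t3.

No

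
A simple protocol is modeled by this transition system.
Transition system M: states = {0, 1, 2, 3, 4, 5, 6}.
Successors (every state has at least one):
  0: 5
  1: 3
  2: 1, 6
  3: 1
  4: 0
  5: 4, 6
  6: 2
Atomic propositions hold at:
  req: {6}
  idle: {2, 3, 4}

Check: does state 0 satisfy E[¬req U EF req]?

Yes

Sat(¬req) = {0, 1, 2, 3, 4, 5}
EF req: least fixpoint, start Z0 = {6}, add states with some successor in Z. Z1 = {2, 5, 6}; Z2 = {0, 2, 5, 6}; Z3 = {0, 2, 4, 5, 6}; fixed.
Sat(EF req) = {0, 2, 4, 5, 6}
E[¬req U EF req]: least fixpoint, start Z0 = Sat(EF req) = {0, 2, 4, 5, 6}, add states in Sat(¬req) with some successor in Z. Already a fixed point.
Sat(E[¬req U EF req]) = {0, 2, 4, 5, 6}
0 ∈ Sat(E[¬req U EF req]) = {0, 2, 4, 5, 6}, so the formula holds at 0.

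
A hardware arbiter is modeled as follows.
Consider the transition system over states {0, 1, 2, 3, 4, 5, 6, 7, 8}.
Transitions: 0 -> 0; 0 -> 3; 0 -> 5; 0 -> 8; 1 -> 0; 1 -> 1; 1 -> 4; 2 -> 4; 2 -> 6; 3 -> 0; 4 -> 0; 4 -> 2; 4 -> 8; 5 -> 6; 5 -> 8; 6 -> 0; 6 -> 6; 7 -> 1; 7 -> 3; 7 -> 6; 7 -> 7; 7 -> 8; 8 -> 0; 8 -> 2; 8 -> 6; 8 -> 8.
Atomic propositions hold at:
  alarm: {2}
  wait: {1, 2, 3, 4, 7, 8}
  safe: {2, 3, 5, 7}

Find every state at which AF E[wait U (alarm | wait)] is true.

Sat(alarm | wait) = {1, 2, 3, 4, 7, 8}
E[wait U (alarm | wait)]: least fixpoint, start Z0 = Sat((alarm | wait)) = {1, 2, 3, 4, 7, 8}, add states in Sat(wait) with some successor in Z. Already a fixed point.
Sat(E[wait U (alarm | wait)]) = {1, 2, 3, 4, 7, 8}
AF E[wait U (alarm | wait)]: least fixpoint, start Z0 = {1, 2, 3, 4, 7, 8}, add states with every successor in Z. Already a fixed point.
Sat(AF E[wait U (alarm | wait)]) = {1, 2, 3, 4, 7, 8}

{1, 2, 3, 4, 7, 8}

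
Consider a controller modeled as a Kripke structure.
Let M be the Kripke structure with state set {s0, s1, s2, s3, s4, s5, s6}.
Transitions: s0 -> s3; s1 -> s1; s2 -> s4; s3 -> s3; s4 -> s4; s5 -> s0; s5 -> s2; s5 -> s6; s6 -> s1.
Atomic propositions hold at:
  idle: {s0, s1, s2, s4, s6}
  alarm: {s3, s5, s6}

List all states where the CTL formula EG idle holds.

EG idle: greatest fixpoint, start Z0 = {s0, s1, s2, s4, s6}, keep only states in Sat with some successor in Z. Z1 = {s1, s2, s4, s6}; fixed.
Sat(EG idle) = {s1, s2, s4, s6}

{s1, s2, s4, s6}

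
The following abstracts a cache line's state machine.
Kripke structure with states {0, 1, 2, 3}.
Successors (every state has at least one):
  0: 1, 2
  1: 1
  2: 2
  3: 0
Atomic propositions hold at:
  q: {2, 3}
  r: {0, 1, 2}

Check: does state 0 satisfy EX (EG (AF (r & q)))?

Sat(r & q) = {2}
AF (r & q): least fixpoint, start Z0 = {2}, add states with every successor in Z. Already a fixed point.
Sat(AF (r & q)) = {2}
EG (AF (r & q)): greatest fixpoint, start Z0 = {2}, keep only states in Sat with some successor in Z. Already a fixed point.
Sat(EG (AF (r & q))) = {2}
Sat(EX (EG (AF (r & q)))) = {s : some successor in {2}} = {0, 2}
0 ∈ Sat(EX (EG (AF (r & q)))) = {0, 2}, so the formula holds at 0.

Yes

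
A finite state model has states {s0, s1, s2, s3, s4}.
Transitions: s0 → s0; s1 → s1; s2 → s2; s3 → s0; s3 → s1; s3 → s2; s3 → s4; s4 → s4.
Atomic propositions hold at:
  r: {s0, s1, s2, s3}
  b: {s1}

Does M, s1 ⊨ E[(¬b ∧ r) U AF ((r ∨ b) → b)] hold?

Yes

Sat(¬b) = {s0, s2, s3, s4}
Sat(¬b ∧ r) = {s0, s2, s3}
Sat(r ∨ b) = {s0, s1, s2, s3}
Sat((r ∨ b) → b) = {s1, s4}
AF ((r ∨ b) → b): least fixpoint, start Z0 = {s1, s4}, add states with every successor in Z. Already a fixed point.
Sat(AF ((r ∨ b) → b)) = {s1, s4}
E[(¬b ∧ r) U AF ((r ∨ b) → b)]: least fixpoint, start Z0 = Sat(AF ((r ∨ b) → b)) = {s1, s4}, add states in Sat(¬b ∧ r) with some successor in Z. Z1 = {s1, s3, s4}; fixed.
Sat(E[(¬b ∧ r) U AF ((r ∨ b) → b)]) = {s1, s3, s4}
s1 ∈ Sat(E[(¬b ∧ r) U AF ((r ∨ b) → b)]) = {s1, s3, s4}, so the formula holds at s1.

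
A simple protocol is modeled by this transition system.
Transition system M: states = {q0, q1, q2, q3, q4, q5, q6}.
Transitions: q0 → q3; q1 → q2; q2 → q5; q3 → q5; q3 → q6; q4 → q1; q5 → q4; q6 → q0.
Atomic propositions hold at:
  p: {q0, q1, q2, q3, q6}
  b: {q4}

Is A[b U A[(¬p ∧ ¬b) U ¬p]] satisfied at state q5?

Yes

Sat(¬p) = {q4, q5}
Sat(¬b) = {q0, q1, q2, q3, q5, q6}
Sat(¬p ∧ ¬b) = {q5}
A[(¬p ∧ ¬b) U ¬p]: least fixpoint, start Z0 = Sat(¬p) = {q4, q5}, add states in Sat(¬p ∧ ¬b) with every successor in Z. Already a fixed point.
Sat(A[(¬p ∧ ¬b) U ¬p]) = {q4, q5}
A[b U A[(¬p ∧ ¬b) U ¬p]]: least fixpoint, start Z0 = Sat(A[(¬p ∧ ¬b) U ¬p]) = {q4, q5}, add states in Sat(b) with every successor in Z. Already a fixed point.
Sat(A[b U A[(¬p ∧ ¬b) U ¬p]]) = {q4, q5}
q5 ∈ Sat(A[b U A[(¬p ∧ ¬b) U ¬p]]) = {q4, q5}, so the formula holds at q5.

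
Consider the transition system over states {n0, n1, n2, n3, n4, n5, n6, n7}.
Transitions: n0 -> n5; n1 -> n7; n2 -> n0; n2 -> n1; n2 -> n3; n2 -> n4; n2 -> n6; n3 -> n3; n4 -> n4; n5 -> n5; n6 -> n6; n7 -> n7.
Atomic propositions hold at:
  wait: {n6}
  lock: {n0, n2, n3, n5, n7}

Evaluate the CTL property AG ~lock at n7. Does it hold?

No

Sat(~lock) = {n1, n4, n6}
AG ~lock: greatest fixpoint, start Z0 = {n1, n4, n6}, keep only states in Sat with every successor in Z. Z1 = {n4, n6}; fixed.
Sat(AG ~lock) = {n4, n6}
n7 ∉ Sat(AG ~lock) = {n4, n6}, so the formula does not hold at n7.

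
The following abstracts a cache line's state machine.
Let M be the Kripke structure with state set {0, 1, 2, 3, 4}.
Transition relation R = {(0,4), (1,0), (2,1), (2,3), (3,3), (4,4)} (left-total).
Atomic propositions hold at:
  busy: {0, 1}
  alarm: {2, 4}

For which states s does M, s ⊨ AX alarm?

Sat(AX alarm) = {s : every successor in {2, 4}} = {0, 4}

{0, 4}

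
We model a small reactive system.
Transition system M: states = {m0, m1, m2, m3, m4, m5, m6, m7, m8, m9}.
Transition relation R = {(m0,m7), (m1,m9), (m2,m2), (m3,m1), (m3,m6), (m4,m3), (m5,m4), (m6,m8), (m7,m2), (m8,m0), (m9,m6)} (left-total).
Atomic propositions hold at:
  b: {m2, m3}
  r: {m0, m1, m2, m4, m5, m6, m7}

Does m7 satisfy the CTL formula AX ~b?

Sat(~b) = {m0, m1, m4, m5, m6, m7, m8, m9}
Sat(AX ~b) = {s : every successor in {m0, m1, m4, m5, m6, m7, m8, m9}} = {m0, m1, m3, m5, m6, m8, m9}
m7 ∉ Sat(AX ~b) = {m0, m1, m3, m5, m6, m8, m9}, so the formula does not hold at m7.

No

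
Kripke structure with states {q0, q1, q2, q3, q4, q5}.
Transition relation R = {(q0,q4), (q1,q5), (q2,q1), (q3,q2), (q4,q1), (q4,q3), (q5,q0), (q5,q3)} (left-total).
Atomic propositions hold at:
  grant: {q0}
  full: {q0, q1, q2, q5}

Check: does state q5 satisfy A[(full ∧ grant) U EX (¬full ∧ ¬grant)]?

Yes

Sat(full ∧ grant) = {q0}
Sat(¬full) = {q3, q4}
Sat(¬grant) = {q1, q2, q3, q4, q5}
Sat(¬full ∧ ¬grant) = {q3, q4}
Sat(EX (¬full ∧ ¬grant)) = {s : some successor in {q3, q4}} = {q0, q4, q5}
A[(full ∧ grant) U EX (¬full ∧ ¬grant)]: least fixpoint, start Z0 = Sat(EX (¬full ∧ ¬grant)) = {q0, q4, q5}, add states in Sat(full ∧ grant) with every successor in Z. Already a fixed point.
Sat(A[(full ∧ grant) U EX (¬full ∧ ¬grant)]) = {q0, q4, q5}
q5 ∈ Sat(A[(full ∧ grant) U EX (¬full ∧ ¬grant)]) = {q0, q4, q5}, so the formula holds at q5.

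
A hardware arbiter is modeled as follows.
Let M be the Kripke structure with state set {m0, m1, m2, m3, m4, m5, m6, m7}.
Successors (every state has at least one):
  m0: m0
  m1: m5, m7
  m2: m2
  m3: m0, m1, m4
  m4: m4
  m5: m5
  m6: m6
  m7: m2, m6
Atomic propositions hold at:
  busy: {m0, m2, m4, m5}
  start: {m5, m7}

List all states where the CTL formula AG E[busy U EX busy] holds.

Sat(EX busy) = {s : some successor in {m0, m2, m4, m5}} = {m0, m1, m2, m3, m4, m5, m7}
E[busy U EX busy]: least fixpoint, start Z0 = Sat(EX busy) = {m0, m1, m2, m3, m4, m5, m7}, add states in Sat(busy) with some successor in Z. Already a fixed point.
Sat(E[busy U EX busy]) = {m0, m1, m2, m3, m4, m5, m7}
AG E[busy U EX busy]: greatest fixpoint, start Z0 = {m0, m1, m2, m3, m4, m5, m7}, keep only states in Sat with every successor in Z. Z1 = {m0, m1, m2, m3, m4, m5}; Z2 = {m0, m2, m3, m4, m5}; Z3 = {m0, m2, m4, m5}; fixed.
Sat(AG E[busy U EX busy]) = {m0, m2, m4, m5}

{m0, m2, m4, m5}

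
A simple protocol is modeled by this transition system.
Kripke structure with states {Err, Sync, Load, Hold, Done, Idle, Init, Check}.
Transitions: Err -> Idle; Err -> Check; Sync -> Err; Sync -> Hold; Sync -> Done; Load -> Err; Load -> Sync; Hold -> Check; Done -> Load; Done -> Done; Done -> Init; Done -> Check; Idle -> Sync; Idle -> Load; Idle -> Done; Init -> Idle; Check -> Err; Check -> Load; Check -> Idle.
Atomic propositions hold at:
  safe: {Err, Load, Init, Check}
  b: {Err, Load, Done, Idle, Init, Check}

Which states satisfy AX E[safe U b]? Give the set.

E[safe U b]: least fixpoint, start Z0 = Sat(b) = {Err, Load, Done, Idle, Init, Check}, add states in Sat(safe) with some successor in Z. Already a fixed point.
Sat(E[safe U b]) = {Err, Load, Done, Idle, Init, Check}
Sat(AX E[safe U b]) = {s : every successor in {Err, Load, Done, Idle, Init, Check}} = {Err, Hold, Done, Init, Check}

{Err, Hold, Done, Init, Check}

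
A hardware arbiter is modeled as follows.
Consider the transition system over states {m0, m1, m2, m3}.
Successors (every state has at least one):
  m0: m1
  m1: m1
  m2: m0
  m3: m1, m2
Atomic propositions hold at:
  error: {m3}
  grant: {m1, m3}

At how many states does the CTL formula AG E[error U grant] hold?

E[error U grant]: least fixpoint, start Z0 = Sat(grant) = {m1, m3}, add states in Sat(error) with some successor in Z. Already a fixed point.
Sat(E[error U grant]) = {m1, m3}
AG E[error U grant]: greatest fixpoint, start Z0 = {m1, m3}, keep only states in Sat with every successor in Z. Z1 = {m1}; fixed.
Sat(AG E[error U grant]) = {m1}
|Sat(AG E[error U grant])| = |{m1}| = 1.

1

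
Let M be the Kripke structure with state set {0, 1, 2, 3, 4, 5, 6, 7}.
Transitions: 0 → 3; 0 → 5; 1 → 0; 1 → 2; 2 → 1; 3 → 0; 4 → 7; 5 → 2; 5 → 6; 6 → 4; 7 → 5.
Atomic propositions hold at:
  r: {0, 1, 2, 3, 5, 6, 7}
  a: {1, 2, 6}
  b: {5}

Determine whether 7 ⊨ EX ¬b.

No

Sat(¬b) = {0, 1, 2, 3, 4, 6, 7}
Sat(EX ¬b) = {s : some successor in {0, 1, 2, 3, 4, 6, 7}} = {0, 1, 2, 3, 4, 5, 6}
7 ∉ Sat(EX ¬b) = {0, 1, 2, 3, 4, 5, 6}, so the formula does not hold at 7.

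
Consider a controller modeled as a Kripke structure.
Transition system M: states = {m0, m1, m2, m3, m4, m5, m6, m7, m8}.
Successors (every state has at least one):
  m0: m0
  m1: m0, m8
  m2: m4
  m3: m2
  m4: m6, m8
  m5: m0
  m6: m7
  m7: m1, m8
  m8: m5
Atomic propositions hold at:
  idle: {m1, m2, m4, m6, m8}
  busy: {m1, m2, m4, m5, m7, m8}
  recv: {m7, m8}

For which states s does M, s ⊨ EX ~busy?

{m0, m1, m4, m5}

Sat(~busy) = {m0, m3, m6}
Sat(EX ~busy) = {s : some successor in {m0, m3, m6}} = {m0, m1, m4, m5}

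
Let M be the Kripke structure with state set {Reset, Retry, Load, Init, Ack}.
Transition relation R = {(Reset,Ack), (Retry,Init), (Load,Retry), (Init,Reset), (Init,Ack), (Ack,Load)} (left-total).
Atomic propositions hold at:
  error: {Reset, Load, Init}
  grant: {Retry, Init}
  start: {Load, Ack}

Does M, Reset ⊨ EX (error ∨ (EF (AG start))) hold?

No

AG start: greatest fixpoint, start Z0 = {Load, Ack}, keep only states in Sat with every successor in Z. Z1 = {Ack}; Z2 = ∅; fixed.
Sat(AG start) = ∅
EF (AG start): least fixpoint, start Z0 = ∅, add states with some successor in Z. Already a fixed point.
Sat(EF (AG start)) = ∅
Sat(error ∨ (EF (AG start))) = {Reset, Load, Init}
Sat(EX (error ∨ (EF (AG start)))) = {s : some successor in {Reset, Load, Init}} = {Retry, Init, Ack}
Reset ∉ Sat(EX (error ∨ (EF (AG start)))) = {Retry, Init, Ack}, so the formula does not hold at Reset.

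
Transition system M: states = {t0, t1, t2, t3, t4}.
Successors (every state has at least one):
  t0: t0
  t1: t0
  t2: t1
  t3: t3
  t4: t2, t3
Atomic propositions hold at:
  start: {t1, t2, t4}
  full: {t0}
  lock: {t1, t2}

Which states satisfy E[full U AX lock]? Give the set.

Sat(AX lock) = {s : every successor in {t1, t2}} = {t2}
E[full U AX lock]: least fixpoint, start Z0 = Sat(AX lock) = {t2}, add states in Sat(full) with some successor in Z. Already a fixed point.
Sat(E[full U AX lock]) = {t2}

{t2}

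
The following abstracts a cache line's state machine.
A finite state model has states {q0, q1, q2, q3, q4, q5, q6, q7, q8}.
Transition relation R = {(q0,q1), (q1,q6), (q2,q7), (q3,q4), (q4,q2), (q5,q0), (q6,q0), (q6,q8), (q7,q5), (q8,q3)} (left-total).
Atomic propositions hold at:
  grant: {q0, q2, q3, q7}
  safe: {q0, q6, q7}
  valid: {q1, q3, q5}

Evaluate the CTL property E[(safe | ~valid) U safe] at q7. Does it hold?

Sat(~valid) = {q0, q2, q4, q6, q7, q8}
Sat(safe | ~valid) = {q0, q2, q4, q6, q7, q8}
E[(safe | ~valid) U safe]: least fixpoint, start Z0 = Sat(safe) = {q0, q6, q7}, add states in Sat(safe | ~valid) with some successor in Z. Z1 = {q0, q2, q6, q7}; Z2 = {q0, q2, q4, q6, q7}; fixed.
Sat(E[(safe | ~valid) U safe]) = {q0, q2, q4, q6, q7}
q7 ∈ Sat(E[(safe | ~valid) U safe]) = {q0, q2, q4, q6, q7}, so the formula holds at q7.

Yes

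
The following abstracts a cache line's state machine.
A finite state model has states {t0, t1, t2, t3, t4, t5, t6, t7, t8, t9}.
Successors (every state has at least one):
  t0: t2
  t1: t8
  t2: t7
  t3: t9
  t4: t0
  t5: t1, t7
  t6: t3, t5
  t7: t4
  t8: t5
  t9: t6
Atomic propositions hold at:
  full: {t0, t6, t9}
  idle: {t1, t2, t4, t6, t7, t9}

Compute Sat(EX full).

Sat(EX full) = {s : some successor in {t0, t6, t9}} = {t3, t4, t9}

{t3, t4, t9}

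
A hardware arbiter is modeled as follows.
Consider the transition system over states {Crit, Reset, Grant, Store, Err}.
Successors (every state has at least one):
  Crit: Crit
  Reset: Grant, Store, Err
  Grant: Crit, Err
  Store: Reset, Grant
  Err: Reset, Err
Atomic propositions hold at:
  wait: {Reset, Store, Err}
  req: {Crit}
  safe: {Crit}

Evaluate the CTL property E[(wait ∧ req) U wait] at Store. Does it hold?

Yes

Sat(wait ∧ req) = ∅
E[(wait ∧ req) U wait]: least fixpoint, start Z0 = Sat(wait) = {Reset, Store, Err}, add states in Sat(wait ∧ req) with some successor in Z. Already a fixed point.
Sat(E[(wait ∧ req) U wait]) = {Reset, Store, Err}
Store ∈ Sat(E[(wait ∧ req) U wait]) = {Reset, Store, Err}, so the formula holds at Store.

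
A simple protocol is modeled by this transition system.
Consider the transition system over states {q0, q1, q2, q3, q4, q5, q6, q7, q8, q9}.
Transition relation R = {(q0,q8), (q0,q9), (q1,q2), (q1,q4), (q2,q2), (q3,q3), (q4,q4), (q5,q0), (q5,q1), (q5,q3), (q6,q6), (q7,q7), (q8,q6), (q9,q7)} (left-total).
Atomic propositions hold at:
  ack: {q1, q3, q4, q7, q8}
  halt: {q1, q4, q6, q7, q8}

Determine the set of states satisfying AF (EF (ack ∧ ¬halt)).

{q3, q5}

Sat(¬halt) = {q0, q2, q3, q5, q9}
Sat(ack ∧ ¬halt) = {q3}
EF (ack ∧ ¬halt): least fixpoint, start Z0 = {q3}, add states with some successor in Z. Z1 = {q3, q5}; fixed.
Sat(EF (ack ∧ ¬halt)) = {q3, q5}
AF (EF (ack ∧ ¬halt)): least fixpoint, start Z0 = {q3, q5}, add states with every successor in Z. Already a fixed point.
Sat(AF (EF (ack ∧ ¬halt))) = {q3, q5}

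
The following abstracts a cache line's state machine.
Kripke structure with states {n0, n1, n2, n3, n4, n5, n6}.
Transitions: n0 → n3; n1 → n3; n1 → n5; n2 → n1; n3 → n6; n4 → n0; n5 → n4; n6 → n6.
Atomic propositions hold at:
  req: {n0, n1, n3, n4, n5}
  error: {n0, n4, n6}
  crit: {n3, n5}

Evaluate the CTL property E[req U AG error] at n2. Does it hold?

No

AG error: greatest fixpoint, start Z0 = {n0, n4, n6}, keep only states in Sat with every successor in Z. Z1 = {n4, n6}; Z2 = {n6}; fixed.
Sat(AG error) = {n6}
E[req U AG error]: least fixpoint, start Z0 = Sat(AG error) = {n6}, add states in Sat(req) with some successor in Z. Z1 = {n3, n6}; Z2 = {n0, n1, n3, n6}; Z3 = {n0, n1, n3, n4, n6}; Z4 = {n0, n1, n3, n4, n5, n6}; fixed.
Sat(E[req U AG error]) = {n0, n1, n3, n4, n5, n6}
n2 ∉ Sat(E[req U AG error]) = {n0, n1, n3, n4, n5, n6}, so the formula does not hold at n2.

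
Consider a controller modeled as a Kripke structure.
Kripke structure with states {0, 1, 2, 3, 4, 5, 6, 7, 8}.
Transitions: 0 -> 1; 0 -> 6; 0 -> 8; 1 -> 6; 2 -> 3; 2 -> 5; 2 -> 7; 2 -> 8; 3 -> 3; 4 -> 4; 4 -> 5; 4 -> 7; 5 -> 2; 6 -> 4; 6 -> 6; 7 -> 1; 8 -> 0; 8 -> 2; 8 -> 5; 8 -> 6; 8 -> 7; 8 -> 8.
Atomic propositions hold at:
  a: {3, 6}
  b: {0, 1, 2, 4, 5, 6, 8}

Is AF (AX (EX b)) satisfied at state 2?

No

Sat(EX b) = {s : some successor in {0, 1, 2, 4, 5, 6, 8}} = {0, 1, 2, 4, 5, 6, 7, 8}
Sat(AX (EX b)) = {s : every successor in {0, 1, 2, 4, 5, 6, 7, 8}} = {0, 1, 4, 5, 6, 7, 8}
AF (AX (EX b)): least fixpoint, start Z0 = {0, 1, 4, 5, 6, 7, 8}, add states with every successor in Z. Already a fixed point.
Sat(AF (AX (EX b))) = {0, 1, 4, 5, 6, 7, 8}
2 ∉ Sat(AF (AX (EX b))) = {0, 1, 4, 5, 6, 7, 8}, so the formula does not hold at 2.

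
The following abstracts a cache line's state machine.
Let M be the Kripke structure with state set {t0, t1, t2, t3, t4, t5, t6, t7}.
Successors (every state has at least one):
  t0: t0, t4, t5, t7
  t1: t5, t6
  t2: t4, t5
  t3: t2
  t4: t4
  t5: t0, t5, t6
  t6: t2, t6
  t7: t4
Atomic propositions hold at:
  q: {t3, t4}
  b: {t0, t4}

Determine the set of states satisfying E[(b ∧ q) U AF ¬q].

{t0, t1, t2, t3, t5, t6, t7}

Sat(b ∧ q) = {t4}
Sat(¬q) = {t0, t1, t2, t5, t6, t7}
AF ¬q: least fixpoint, start Z0 = {t0, t1, t2, t5, t6, t7}, add states with every successor in Z. Z1 = {t0, t1, t2, t3, t5, t6, t7}; fixed.
Sat(AF ¬q) = {t0, t1, t2, t3, t5, t6, t7}
E[(b ∧ q) U AF ¬q]: least fixpoint, start Z0 = Sat(AF ¬q) = {t0, t1, t2, t3, t5, t6, t7}, add states in Sat(b ∧ q) with some successor in Z. Already a fixed point.
Sat(E[(b ∧ q) U AF ¬q]) = {t0, t1, t2, t3, t5, t6, t7}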